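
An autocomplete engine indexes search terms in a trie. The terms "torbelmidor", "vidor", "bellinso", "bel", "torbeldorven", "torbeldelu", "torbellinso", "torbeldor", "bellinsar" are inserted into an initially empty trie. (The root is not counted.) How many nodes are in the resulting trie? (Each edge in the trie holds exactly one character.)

For each word, the new-node count is its length minus the longest prefix already in the trie:
  "torbelmidor" → 11 new (t, o, r, b, e, l, m, i, d, o, r)
  "vidor" → 5 new (v, i, d, o, r)
  "bellinso" → 8 new (b, e, l, l, i, n, s, o)
  "bel" → prefix "bel" already present; 0 new (none)
  "torbeldorven" → prefix "torbel" already present; 6 new (d, o, r, v, e, n)
  "torbeldelu" → prefix "torbeld" already present; 3 new (e, l, u)
  "torbellinso" → prefix "torbel" already present; 5 new (l, i, n, s, o)
  "torbeldor" → prefix "torbeldor" already present; 0 new (none)
  "bellinsar" → prefix "bellins" already present; 2 new (a, r)
Total nodes = 11 + 5 + 8 + 0 + 6 + 3 + 5 + 0 + 2 = 40

40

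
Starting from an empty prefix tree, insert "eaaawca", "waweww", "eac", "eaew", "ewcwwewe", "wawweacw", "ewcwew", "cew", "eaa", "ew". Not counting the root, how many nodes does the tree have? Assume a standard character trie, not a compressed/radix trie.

33

Trie structure (* marks end of a word):
(root)
├─ c
│  └─ e
│     └─ w *
├─ e
│  ├─ a
│  │  ├─ a *
│  │  │  └─ a
│  │  │     └─ w
│  │  │        └─ c
│  │  │           └─ a *
│  │  ├─ c *
│  │  └─ e
│  │     └─ w *
│  └─ w *
│     └─ c
│        └─ w
│           ├─ e
│           │  └─ w *
│           └─ w
│              └─ e
│                 └─ w
│                    └─ e *
└─ w
   └─ a
      └─ w
         ├─ e
         │  └─ w
         │     └─ w *
         └─ w
            └─ e
               └─ a
                  └─ c
                     └─ w *
Counting every labelled node above: 33.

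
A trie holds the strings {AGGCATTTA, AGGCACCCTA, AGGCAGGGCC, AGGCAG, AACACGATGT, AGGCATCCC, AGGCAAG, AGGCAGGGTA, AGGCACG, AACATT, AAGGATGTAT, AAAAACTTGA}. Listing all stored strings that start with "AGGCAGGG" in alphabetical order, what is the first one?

Filter for "AGGCAGGG…" and sort: "AGGCAGGGCC", "AGGCAGGGTA"
The 1st is AGGCAGGGCC.

AGGCAGGGCC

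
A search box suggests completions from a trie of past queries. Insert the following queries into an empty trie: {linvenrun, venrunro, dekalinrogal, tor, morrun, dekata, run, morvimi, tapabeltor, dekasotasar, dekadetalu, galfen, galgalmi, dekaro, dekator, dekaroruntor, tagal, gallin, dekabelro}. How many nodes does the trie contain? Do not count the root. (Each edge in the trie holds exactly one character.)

101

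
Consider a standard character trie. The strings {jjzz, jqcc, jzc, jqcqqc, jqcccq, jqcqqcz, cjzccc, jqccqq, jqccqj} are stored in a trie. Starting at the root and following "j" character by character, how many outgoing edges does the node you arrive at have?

Follow the path "j" to its node, then look at its outgoing edges.
Distinct next characters after "j": j, q, z.
That node has 3 child edges.

3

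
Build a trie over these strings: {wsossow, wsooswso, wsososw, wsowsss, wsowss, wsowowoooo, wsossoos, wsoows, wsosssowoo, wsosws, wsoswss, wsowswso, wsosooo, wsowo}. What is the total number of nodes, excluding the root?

42

Count nodes per top-level branch (shared prefixes stored once):
  'w'-branch (wsooswso, wsoows, wsosooo, wsososw, wsossoos, wsossow, wsosssowoo, wsosws, wsoswss, wsowo, wsowowoooo, wsowss, wsowsss, wsowswso): 42 nodes
Sum: 42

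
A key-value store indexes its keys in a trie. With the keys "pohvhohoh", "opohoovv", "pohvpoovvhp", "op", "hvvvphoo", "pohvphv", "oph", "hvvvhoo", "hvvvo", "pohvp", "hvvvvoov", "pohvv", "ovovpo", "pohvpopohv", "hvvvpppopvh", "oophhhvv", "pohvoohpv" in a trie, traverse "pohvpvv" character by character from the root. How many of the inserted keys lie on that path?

1

Check each prefix of "pohvpvv" against the stored set — each match is an end-marker on the path.
Prefixes of the query that are stored words: "pohvp"
Count: 1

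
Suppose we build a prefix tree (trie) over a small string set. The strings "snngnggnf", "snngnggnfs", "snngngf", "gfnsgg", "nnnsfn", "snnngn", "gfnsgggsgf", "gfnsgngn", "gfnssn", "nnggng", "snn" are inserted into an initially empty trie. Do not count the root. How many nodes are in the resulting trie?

Trie structure (* marks end of a word):
(root)
├─ g
│  └─ f
│     └─ n
│        └─ s
│           ├─ g
│           │  ├─ g *
│           │  │  └─ g
│           │  │     └─ s
│           │  │        └─ g
│           │  │           └─ f *
│           │  └─ n
│           │     └─ g
│           │        └─ n *
│           └─ s
│              └─ n *
├─ n
│  └─ n
│     ├─ g
│     │  └─ g
│     │     └─ n
│     │        └─ g *
│     └─ n
│        └─ s
│           └─ f
│              └─ n *
└─ s
   └─ n
      └─ n *
         ├─ g
         │  └─ n
         │     └─ g
         │        ├─ f *
         │        └─ g
         │           └─ n
         │              └─ f *
         │                 └─ s *
         └─ n
            └─ g
               └─ n *
Counting every labelled node above: 39.

39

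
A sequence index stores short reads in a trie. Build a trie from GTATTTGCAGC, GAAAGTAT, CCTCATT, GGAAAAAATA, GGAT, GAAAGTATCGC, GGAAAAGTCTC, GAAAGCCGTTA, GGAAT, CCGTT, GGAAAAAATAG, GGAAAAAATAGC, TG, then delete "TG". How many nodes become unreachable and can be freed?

2

Walk "TG" from the leaf back toward the root, removing each node that no remaining word uses.
No other word shares any prefix with "TG", so all 2 of its nodes go.
Nodes removed: 2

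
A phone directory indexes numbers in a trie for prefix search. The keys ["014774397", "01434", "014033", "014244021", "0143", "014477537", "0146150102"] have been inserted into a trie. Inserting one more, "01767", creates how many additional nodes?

3

Walking "01767" from the root, the first 2 characters ("01") follow existing edges; "7" is the first miss.
Each of the 3 remaining characters creates one node.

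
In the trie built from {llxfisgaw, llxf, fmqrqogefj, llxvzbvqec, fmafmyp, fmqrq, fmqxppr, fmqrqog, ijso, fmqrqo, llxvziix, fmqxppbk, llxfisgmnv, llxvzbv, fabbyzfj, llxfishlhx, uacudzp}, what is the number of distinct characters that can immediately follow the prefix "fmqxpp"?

Walk "fmqxpp" from the root, arriving at one node.
Distinct next characters after "fmqxpp": b, r.
That node has 2 child edges.

2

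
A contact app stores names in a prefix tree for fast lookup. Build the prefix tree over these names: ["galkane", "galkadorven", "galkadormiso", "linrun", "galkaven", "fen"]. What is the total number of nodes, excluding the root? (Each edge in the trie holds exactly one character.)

29

Trie structure (* marks end of a word):
(root)
├─ f
│  └─ e
│     └─ n *
├─ g
│  └─ a
│     └─ l
│        └─ k
│           └─ a
│              ├─ d
│              │  └─ o
│              │     └─ r
│              │        ├─ m
│              │        │  └─ i
│              │        │     └─ s
│              │        │        └─ o *
│              │        └─ v
│              │           └─ e
│              │              └─ n *
│              ├─ n
│              │  └─ e *
│              └─ v
│                 └─ e
│                    └─ n *
└─ l
   └─ i
      └─ n
         └─ r
            └─ u
               └─ n *
Counting every labelled node above: 29.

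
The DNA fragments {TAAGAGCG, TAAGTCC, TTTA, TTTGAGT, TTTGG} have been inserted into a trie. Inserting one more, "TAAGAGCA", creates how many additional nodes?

"TAAGAGC" is already a path in the trie; the remaining "A" must be added.
New nodes needed: |"TAAGAGCA"| − 7 = 8 − 7 = 1.

1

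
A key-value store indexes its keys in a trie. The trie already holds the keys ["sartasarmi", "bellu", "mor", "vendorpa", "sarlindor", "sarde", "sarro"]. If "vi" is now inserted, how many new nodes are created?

The longest prefix of "vi" already in the trie is "v" (length 1).
So 2 − 1 = 1 new nodes.

1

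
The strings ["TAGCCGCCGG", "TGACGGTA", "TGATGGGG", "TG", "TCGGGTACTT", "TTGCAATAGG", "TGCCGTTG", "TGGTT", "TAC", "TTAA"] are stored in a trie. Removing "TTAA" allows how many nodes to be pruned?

A node on "TTAA"'s path can go only if nothing else ends at it or branches off below it.
The suffix "AA" (2 nodes) is used only by "TTAA"; the node for "TT" still has the child "G", so pruning stops there.
Nodes removed: 2

2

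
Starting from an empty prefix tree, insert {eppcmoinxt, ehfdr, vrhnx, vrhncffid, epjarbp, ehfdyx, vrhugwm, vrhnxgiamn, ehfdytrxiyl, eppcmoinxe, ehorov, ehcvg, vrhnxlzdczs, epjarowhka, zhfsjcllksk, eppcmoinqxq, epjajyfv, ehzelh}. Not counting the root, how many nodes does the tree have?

87

Insert word by word; a character creates a node only if that edge doesn't already exist:
  "eppcmoinxt" → 10 new (e, p, p, c, m, o, i, n, x, t)
  "ehfdr" → prefix "e" already present; 4 new (h, f, d, r)
  "vrhnx" → 5 new (v, r, h, n, x)
  "vrhncffid" → prefix "vrhn" already present; 5 new (c, f, f, i, d)
  "epjarbp" → prefix "ep" already present; 5 new (j, a, r, b, p)
  "ehfdyx" → prefix "ehfd" already present; 2 new (y, x)
  "vrhugwm" → prefix "vrh" already present; 4 new (u, g, w, m)
  "vrhnxgiamn" → prefix "vrhnx" already present; 5 new (g, i, a, m, n)
  "ehfdytrxiyl" → prefix "ehfdy" already present; 6 new (t, r, x, i, y, l)
  "eppcmoinxe" → prefix "eppcmoinx" already present; 1 new (e)
  "ehorov" → prefix "eh" already present; 4 new (o, r, o, v)
  "ehcvg" → prefix "eh" already present; 3 new (c, v, g)
  "vrhnxlzdczs" → prefix "vrhnx" already present; 6 new (l, z, d, c, z, s)
  "epjarowhka" → prefix "epjar" already present; 5 new (o, w, h, k, a)
  "zhfsjcllksk" → 11 new (z, h, f, s, j, c, l, l, k, s, k)
  "eppcmoinqxq" → prefix "eppcmoin" already present; 3 new (q, x, q)
  "epjajyfv" → prefix "epja" already present; 4 new (j, y, f, v)
  "ehzelh" → prefix "eh" already present; 4 new (z, e, l, h)
Total nodes = 10 + 4 + 5 + 5 + 5 + 2 + 4 + 5 + 6 + 1 + 4 + 3 + 6 + 5 + 11 + 3 + 4 + 4 = 87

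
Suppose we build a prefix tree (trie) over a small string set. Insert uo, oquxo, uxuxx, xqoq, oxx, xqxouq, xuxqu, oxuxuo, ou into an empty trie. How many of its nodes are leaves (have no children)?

9

A leaf is a node with no children — equivalently, the end of a word that is not a proper prefix of any other stored word.
Those words: "oquxo", "ou", "oxuxuo", "oxx", "uo", "uxuxx", "xqoq", "xqxouq", "xuxqu"
Leaf count: 9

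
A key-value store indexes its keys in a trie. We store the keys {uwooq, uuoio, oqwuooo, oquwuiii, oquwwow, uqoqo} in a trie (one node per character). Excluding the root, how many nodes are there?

29

Count nodes per top-level branch (shared prefixes stored once):
  'o'-branch (oquwuiii, oquwwow, oqwuooo): 16 nodes
  'u'-branch (uqoqo, uuoio, uwooq): 13 nodes
Sum: 29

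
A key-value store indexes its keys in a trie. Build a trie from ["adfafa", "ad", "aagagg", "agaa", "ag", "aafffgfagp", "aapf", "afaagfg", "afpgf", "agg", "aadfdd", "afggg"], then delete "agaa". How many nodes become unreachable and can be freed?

Walk "agaa" from the leaf back toward the root, removing each node that no remaining word uses.
The suffix "aa" (2 nodes) is used only by "agaa"; the node for "ag" still has the child "g", so pruning stops there.
Nodes removed: 2

2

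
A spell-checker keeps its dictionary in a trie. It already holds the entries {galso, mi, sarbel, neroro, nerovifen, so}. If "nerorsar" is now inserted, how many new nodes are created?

"neror" is already a path in the trie; the remaining "sar" must be added.
So 8 − 5 = 3 new nodes.

3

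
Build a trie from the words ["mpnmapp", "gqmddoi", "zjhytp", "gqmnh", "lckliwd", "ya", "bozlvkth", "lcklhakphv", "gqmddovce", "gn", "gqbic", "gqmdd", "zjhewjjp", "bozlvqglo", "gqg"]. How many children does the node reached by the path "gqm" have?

Follow the path "gqm" to its node, then look at its outgoing edges.
Characters that immediately follow "gqm" among the stored strings: {d, n}.
That node has 2 child edges.

2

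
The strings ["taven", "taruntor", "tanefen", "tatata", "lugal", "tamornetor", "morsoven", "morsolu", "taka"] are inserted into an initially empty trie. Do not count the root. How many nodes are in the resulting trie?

45

Insert word by word; a character creates a node only if that edge doesn't already exist:
  "taven" → 5 new (t, a, v, e, n)
  "taruntor" → prefix "ta" already present; 6 new (r, u, n, t, o, r)
  "tanefen" → prefix "ta" already present; 5 new (n, e, f, e, n)
  "tatata" → prefix "ta" already present; 4 new (t, a, t, a)
  "lugal" → 5 new (l, u, g, a, l)
  "tamornetor" → prefix "ta" already present; 8 new (m, o, r, n, e, t, o, r)
  "morsoven" → 8 new (m, o, r, s, o, v, e, n)
  "morsolu" → prefix "morso" already present; 2 new (l, u)
  "taka" → prefix "ta" already present; 2 new (k, a)
Total nodes = 5 + 6 + 5 + 4 + 5 + 8 + 8 + 2 + 2 = 45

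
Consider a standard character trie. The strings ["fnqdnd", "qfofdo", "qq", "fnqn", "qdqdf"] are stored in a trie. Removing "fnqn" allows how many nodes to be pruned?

1

A node on "fnqn"'s path can go only if nothing else ends at it or branches off below it.
The suffix "n" (1 node) is used only by "fnqn"; the node for "fnq" still has the child "d", so pruning stops there.
Nodes removed: 1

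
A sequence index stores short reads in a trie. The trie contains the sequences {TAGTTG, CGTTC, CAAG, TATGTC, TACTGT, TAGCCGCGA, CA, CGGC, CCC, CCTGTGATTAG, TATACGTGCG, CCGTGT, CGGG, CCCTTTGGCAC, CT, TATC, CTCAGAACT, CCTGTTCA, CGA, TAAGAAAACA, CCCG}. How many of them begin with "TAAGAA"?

1

Walk to "TAAGAA"; the words in its subtree are exactly those with that prefix.
Matches: "TAAGAAAACA"
Count: 1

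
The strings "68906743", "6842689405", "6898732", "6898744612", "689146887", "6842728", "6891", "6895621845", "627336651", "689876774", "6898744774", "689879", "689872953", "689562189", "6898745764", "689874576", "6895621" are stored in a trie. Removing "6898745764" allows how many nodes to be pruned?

1

After clearing the end-marker at "6898745764", prune upward until reaching a node still needed by another word.
The suffix "4" (1 node) is used only by "6898745764"; "689874576" is itself a stored word, so pruning stops there.
Nodes removed: 1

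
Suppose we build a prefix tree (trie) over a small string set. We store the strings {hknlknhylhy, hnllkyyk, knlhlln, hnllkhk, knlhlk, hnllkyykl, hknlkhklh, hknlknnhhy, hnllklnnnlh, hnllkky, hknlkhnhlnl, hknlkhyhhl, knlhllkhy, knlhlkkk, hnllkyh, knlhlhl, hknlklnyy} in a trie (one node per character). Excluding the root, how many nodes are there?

66

For each word, the new-node count is its length minus the longest prefix already in the trie:
  "hknlknhylhy" → 11 new (h, k, n, l, k, n, h, y, l, h, y)
  "hnllkyyk" → prefix "h" already present; 7 new (n, l, l, k, y, y, k)
  "knlhlln" → 7 new (k, n, l, h, l, l, n)
  "hnllkhk" → prefix "hnllk" already present; 2 new (h, k)
  "knlhlk" → prefix "knlhl" already present; 1 new (k)
  "hnllkyykl" → prefix "hnllkyyk" already present; 1 new (l)
  "hknlkhklh" → prefix "hknlk" already present; 4 new (h, k, l, h)
  "hknlknnhhy" → prefix "hknlkn" already present; 4 new (n, h, h, y)
  "hnllklnnnlh" → prefix "hnllk" already present; 6 new (l, n, n, n, l, h)
  "hnllkky" → prefix "hnllk" already present; 2 new (k, y)
  "hknlkhnhlnl" → prefix "hknlkh" already present; 5 new (n, h, l, n, l)
  "hknlkhyhhl" → prefix "hknlkh" already present; 4 new (y, h, h, l)
  "knlhllkhy" → prefix "knlhll" already present; 3 new (k, h, y)
  "knlhlkkk" → prefix "knlhlk" already present; 2 new (k, k)
  "hnllkyh" → prefix "hnllky" already present; 1 new (h)
  "knlhlhl" → prefix "knlhl" already present; 2 new (h, l)
  "hknlklnyy" → prefix "hknlk" already present; 4 new (l, n, y, y)
Total nodes = 11 + 7 + 7 + 2 + 1 + 1 + 4 + 4 + 6 + 2 + 5 + 4 + 3 + 2 + 1 + 2 + 4 = 66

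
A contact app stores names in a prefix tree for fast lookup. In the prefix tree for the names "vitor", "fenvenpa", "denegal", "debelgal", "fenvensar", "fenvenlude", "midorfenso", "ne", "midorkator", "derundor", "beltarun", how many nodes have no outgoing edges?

11

Leaves are exactly the stored words that no other stored word extends.
Those words: "beltarun", "debelgal", "denegal", "derundor", "fenvenlude", "fenvenpa", "fenvensar", "midorfenso", "midorkator", "ne", "vitor"
Leaf count: 11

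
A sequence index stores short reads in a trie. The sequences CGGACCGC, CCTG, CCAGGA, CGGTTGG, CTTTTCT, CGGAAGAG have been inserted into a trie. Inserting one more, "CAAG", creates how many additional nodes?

3

Walking "CAAG" from the root, the first 1 characters ("C") follow existing edges; "A" is the first miss.
So 4 − 1 = 3 new nodes.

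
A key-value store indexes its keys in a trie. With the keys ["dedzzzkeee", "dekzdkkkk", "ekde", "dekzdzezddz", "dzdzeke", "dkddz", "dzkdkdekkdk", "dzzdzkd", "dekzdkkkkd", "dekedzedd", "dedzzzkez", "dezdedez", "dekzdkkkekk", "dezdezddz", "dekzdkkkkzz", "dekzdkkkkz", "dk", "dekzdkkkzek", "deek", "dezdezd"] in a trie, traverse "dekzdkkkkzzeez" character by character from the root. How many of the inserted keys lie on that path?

3

Walk "dekzdkkkkzzeez" from the root; an end-of-word marker is hit whenever a stored word is a prefix of "dekzdkkkkzzeez".
Prefixes of the query that are stored words: "dekzdkkkk", "dekzdkkkkz", "dekzdkkkkzz"
Count: 3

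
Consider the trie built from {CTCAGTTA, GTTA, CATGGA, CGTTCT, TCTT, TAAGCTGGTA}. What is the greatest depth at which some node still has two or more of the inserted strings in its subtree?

Equivalently: take the maximum, over all pairs, of their longest common prefix length.
"CATGGA" and "CGTTCT" agree on "C" (1 characters) before diverging; nothing deeper is shared.
Longest shared-prefix length: 1

1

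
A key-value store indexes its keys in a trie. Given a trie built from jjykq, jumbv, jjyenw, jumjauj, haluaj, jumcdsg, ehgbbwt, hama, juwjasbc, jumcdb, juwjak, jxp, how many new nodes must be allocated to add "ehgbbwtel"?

"ehgbbwt" is already a path in the trie; the remaining "el" must be added.
New nodes needed: |"ehgbbwtel"| − 7 = 9 − 7 = 2.

2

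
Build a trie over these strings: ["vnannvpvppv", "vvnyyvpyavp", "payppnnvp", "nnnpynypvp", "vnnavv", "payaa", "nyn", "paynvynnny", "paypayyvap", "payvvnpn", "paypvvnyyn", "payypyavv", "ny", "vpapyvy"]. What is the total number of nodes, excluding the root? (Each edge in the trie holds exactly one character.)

Trace insertions, counting only characters that open a new branch:
  "vnannvpvppv" → 11 new (v, n, a, n, n, v, p, v, p, p, v)
  "vvnyyvpyavp" → prefix "v" already present; 10 new (v, n, y, y, v, p, y, a, v, p)
  "payppnnvp" → 9 new (p, a, y, p, p, n, n, v, p)
  "nnnpynypvp" → 10 new (n, n, n, p, y, n, y, p, v, p)
  "vnnavv" → prefix "vn" already present; 4 new (n, a, v, v)
  "payaa" → prefix "pay" already present; 2 new (a, a)
  "nyn" → prefix "n" already present; 2 new (y, n)
  "paynvynnny" → prefix "pay" already present; 7 new (n, v, y, n, n, n, y)
  "paypayyvap" → prefix "payp" already present; 6 new (a, y, y, v, a, p)
  "payvvnpn" → prefix "pay" already present; 5 new (v, v, n, p, n)
  "paypvvnyyn" → prefix "payp" already present; 6 new (v, v, n, y, y, n)
  "payypyavv" → prefix "pay" already present; 6 new (y, p, y, a, v, v)
  "ny" → prefix "ny" already present; 0 new (none)
  "vpapyvy" → prefix "v" already present; 6 new (p, a, p, y, v, y)
Total nodes = 11 + 10 + 9 + 10 + 4 + 2 + 2 + 7 + 6 + 5 + 6 + 6 + 0 + 6 = 84

84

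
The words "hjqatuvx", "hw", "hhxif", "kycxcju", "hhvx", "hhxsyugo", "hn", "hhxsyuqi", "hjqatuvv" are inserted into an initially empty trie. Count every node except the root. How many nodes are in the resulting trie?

31

For each word, the new-node count is its length minus the longest prefix already in the trie:
  "hjqatuvx" → 8 new (h, j, q, a, t, u, v, x)
  "hw" → prefix "h" already present; 1 new (w)
  "hhxif" → prefix "h" already present; 4 new (h, x, i, f)
  "kycxcju" → 7 new (k, y, c, x, c, j, u)
  "hhvx" → prefix "hh" already present; 2 new (v, x)
  "hhxsyugo" → prefix "hhx" already present; 5 new (s, y, u, g, o)
  "hn" → prefix "h" already present; 1 new (n)
  "hhxsyuqi" → prefix "hhxsyu" already present; 2 new (q, i)
  "hjqatuvv" → prefix "hjqatuv" already present; 1 new (v)
Total nodes = 8 + 1 + 4 + 7 + 2 + 5 + 1 + 2 + 1 = 31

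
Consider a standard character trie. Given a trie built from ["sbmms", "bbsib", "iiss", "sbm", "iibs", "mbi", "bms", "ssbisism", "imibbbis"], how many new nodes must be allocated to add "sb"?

Every character of "sb" already lies on an existing path (it is a prefix of some stored word).
No new nodes are needed: 0.

0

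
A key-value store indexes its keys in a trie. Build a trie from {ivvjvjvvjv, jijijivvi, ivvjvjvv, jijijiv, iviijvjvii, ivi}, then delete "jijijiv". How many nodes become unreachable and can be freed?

0

A node on "jijijiv"'s path can go only if nothing else ends at it or branches off below it.
Every node on "jijijiv" is still needed (e.g. by "jijijivvi"), so nothing is freed.
Nodes removed: 0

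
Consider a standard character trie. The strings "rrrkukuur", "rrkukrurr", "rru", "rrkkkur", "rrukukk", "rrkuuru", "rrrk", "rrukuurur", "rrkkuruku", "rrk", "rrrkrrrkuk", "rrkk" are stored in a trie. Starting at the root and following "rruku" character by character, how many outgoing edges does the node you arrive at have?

2

Walk "rruku" from the root, arriving at one node.
Characters that immediately follow "rruku" among the stored strings: {k, u}.
That node has 2 child edges.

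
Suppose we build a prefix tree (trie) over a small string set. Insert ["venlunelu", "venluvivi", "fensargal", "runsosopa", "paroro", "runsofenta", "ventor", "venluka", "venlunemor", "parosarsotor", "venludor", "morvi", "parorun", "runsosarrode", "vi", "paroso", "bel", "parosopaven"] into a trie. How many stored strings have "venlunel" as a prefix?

1

Traverse to the node for "venlunel", then collect every word in that subtree.
Words under "venlunel": venlunelu
Count: 1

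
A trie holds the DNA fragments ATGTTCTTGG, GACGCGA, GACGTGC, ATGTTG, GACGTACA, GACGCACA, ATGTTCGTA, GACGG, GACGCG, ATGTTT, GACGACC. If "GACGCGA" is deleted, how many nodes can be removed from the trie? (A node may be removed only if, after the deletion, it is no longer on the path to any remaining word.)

1

Walk "GACGCGA" from the leaf back toward the root, removing each node that no remaining word uses.
The suffix "A" (1 node) is used only by "GACGCGA"; "GACGCG" is itself a stored word, so pruning stops there.
Nodes removed: 1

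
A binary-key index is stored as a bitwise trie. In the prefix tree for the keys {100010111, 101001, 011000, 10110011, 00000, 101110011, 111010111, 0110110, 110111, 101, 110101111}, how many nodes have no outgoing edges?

A leaf is a node with no children — equivalently, the end of a word that is not a proper prefix of any other stored word.
Those words: "00000", "011000", "0110110", "100010111", "101001", "10110011", "101110011", "110101111", "110111", "111010111"
Leaf count: 10

10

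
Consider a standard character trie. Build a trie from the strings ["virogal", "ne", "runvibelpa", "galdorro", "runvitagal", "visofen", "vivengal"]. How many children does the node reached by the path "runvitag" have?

1

Walk "runvitag" from the root, arriving at one node.
Characters that immediately follow "runvitag" among the stored strings: {a}.
That node has 1 child edge.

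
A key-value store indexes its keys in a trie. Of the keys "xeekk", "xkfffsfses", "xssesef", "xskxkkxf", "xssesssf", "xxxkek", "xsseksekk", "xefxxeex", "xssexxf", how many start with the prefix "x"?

Filter for entries beginning with "x":
Words under "x": xeekk, xefxxeex, xkfffsfses, xskxkkxf, xsseksekk, xssesef, xssesssf, xssexxf, xxxkek
Count: 9

9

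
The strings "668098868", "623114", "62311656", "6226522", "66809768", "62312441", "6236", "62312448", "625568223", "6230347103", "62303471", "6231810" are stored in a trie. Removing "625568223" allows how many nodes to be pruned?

A node on "625568223"'s path can go only if nothing else ends at it or branches off below it.
The suffix "5568223" (7 nodes) is used only by "625568223"; the node for "62" still has the child "3", so pruning stops there.
Nodes removed: 7

7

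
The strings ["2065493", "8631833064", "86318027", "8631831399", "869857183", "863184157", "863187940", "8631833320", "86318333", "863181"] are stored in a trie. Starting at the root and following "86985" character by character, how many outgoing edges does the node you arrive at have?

1

Walk "86985" from the root, arriving at one node.
Characters that immediately follow "86985" among the stored strings: {7}.
That node has 1 child edge.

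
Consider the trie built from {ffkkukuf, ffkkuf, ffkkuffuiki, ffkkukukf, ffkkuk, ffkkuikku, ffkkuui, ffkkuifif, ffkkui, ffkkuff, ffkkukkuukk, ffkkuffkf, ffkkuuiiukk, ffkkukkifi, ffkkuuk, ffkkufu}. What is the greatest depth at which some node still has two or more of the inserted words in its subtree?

Look for the deepest trie node that still has at least two words in its subtree.
"ffkkuff" and "ffkkuffkf" agree on "ffkkuff" (7 characters) before diverging; nothing deeper is shared.
Longest shared-prefix length: 7

7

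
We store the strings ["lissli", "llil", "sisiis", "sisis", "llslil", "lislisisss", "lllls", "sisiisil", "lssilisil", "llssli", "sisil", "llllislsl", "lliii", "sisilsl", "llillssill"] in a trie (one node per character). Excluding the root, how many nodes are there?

Insert word by word; a character creates a node only if that edge doesn't already exist:
  "lissli" → 6 new (l, i, s, s, l, i)
  "llil" → prefix "l" already present; 3 new (l, i, l)
  "sisiis" → 6 new (s, i, s, i, i, s)
  "sisis" → prefix "sisi" already present; 1 new (s)
  "llslil" → prefix "ll" already present; 4 new (s, l, i, l)
  "lislisisss" → prefix "lis" already present; 7 new (l, i, s, i, s, s, s)
  "lllls" → prefix "ll" already present; 3 new (l, l, s)
  "sisiisil" → prefix "sisiis" already present; 2 new (i, l)
  "lssilisil" → prefix "l" already present; 8 new (s, s, i, l, i, s, i, l)
  "llssli" → prefix "lls" already present; 3 new (s, l, i)
  "sisil" → prefix "sisi" already present; 1 new (l)
  "llllislsl" → prefix "llll" already present; 5 new (i, s, l, s, l)
  "lliii" → prefix "lli" already present; 2 new (i, i)
  "sisilsl" → prefix "sisil" already present; 2 new (s, l)
  "llillssill" → prefix "llil" already present; 6 new (l, s, s, i, l, l)
Total nodes = 6 + 3 + 6 + 1 + 4 + 7 + 3 + 2 + 8 + 3 + 1 + 5 + 2 + 2 + 6 = 59

59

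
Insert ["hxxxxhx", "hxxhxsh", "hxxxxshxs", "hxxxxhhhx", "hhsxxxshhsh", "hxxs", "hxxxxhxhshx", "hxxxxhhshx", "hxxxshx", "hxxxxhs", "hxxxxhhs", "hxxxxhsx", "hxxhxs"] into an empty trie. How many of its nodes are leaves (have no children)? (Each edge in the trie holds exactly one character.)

Leaves are exactly the stored words that no other stored word extends.
Those words: "hhsxxxshhsh", "hxxhxsh", "hxxs", "hxxxshx", "hxxxxhhhx", "hxxxxhhshx", "hxxxxhsx", "hxxxxhxhshx", "hxxxxshxs"
Leaf count: 9

9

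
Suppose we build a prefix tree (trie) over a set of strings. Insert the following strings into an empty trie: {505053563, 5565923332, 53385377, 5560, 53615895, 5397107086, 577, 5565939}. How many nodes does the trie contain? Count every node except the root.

Trace insertions, counting only characters that open a new branch:
  "505053563" → 9 new (5, 0, 5, 0, 5, 3, 5, 6, 3)
  "5565923332" → prefix "5" already present; 9 new (5, 6, 5, 9, 2, 3, 3, 3, 2)
  "53385377" → prefix "5" already present; 7 new (3, 3, 8, 5, 3, 7, 7)
  "5560" → prefix "556" already present; 1 new (0)
  "53615895" → prefix "53" already present; 6 new (6, 1, 5, 8, 9, 5)
  "5397107086" → prefix "53" already present; 8 new (9, 7, 1, 0, 7, 0, 8, 6)
  "577" → prefix "5" already present; 2 new (7, 7)
  "5565939" → prefix "55659" already present; 2 new (3, 9)
Total nodes = 9 + 9 + 7 + 1 + 6 + 8 + 2 + 2 = 44

44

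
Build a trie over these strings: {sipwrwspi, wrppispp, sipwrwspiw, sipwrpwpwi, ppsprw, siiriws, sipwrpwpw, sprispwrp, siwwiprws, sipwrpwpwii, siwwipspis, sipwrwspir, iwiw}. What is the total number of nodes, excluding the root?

59

For each word, the new-node count is its length minus the longest prefix already in the trie:
  "sipwrwspi" → 9 new (s, i, p, w, r, w, s, p, i)
  "wrppispp" → 8 new (w, r, p, p, i, s, p, p)
  "sipwrwspiw" → prefix "sipwrwspi" already present; 1 new (w)
  "sipwrpwpwi" → prefix "sipwr" already present; 5 new (p, w, p, w, i)
  "ppsprw" → 6 new (p, p, s, p, r, w)
  "siiriws" → prefix "si" already present; 5 new (i, r, i, w, s)
  "sipwrpwpw" → prefix "sipwrpwpw" already present; 0 new (none)
  "sprispwrp" → prefix "s" already present; 8 new (p, r, i, s, p, w, r, p)
  "siwwiprws" → prefix "si" already present; 7 new (w, w, i, p, r, w, s)
  "sipwrpwpwii" → prefix "sipwrpwpwi" already present; 1 new (i)
  "siwwipspis" → prefix "siwwip" already present; 4 new (s, p, i, s)
  "sipwrwspir" → prefix "sipwrwspi" already present; 1 new (r)
  "iwiw" → 4 new (i, w, i, w)
Total nodes = 9 + 8 + 1 + 5 + 6 + 5 + 0 + 8 + 7 + 1 + 4 + 1 + 4 = 59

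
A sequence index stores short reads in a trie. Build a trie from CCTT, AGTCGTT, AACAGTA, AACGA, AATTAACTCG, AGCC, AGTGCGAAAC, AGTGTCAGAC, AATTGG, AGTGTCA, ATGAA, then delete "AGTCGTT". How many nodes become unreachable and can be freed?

4

Walk "AGTCGTT" from the leaf back toward the root, removing each node that no remaining word uses.
The suffix "CGTT" (4 nodes) is used only by "AGTCGTT"; the node for "AGT" still has the child "G", so pruning stops there.
Nodes removed: 4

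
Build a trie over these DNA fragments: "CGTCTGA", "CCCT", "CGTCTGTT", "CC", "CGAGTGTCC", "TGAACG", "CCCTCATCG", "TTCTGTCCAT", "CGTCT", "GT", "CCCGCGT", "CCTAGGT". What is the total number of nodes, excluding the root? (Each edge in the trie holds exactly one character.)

50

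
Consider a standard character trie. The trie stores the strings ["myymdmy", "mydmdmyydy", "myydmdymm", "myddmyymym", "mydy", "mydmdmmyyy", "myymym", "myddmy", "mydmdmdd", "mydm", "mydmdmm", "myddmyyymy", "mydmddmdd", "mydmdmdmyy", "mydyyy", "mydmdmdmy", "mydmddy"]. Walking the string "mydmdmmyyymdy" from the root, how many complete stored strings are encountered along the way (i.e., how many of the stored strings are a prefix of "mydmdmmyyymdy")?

Check each prefix of "mydmdmmyyymdy" against the stored set — each match is an end-marker on the path.
Prefixes of the query that are stored words: "mydm", "mydmdmm", "mydmdmmyyy"
Count: 3

3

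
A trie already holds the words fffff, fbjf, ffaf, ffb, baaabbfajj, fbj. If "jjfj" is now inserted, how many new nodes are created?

4

"jjfj" shares no prefix with any stored word, so all 4 characters open new nodes.
4 − 0 = 4 new nodes.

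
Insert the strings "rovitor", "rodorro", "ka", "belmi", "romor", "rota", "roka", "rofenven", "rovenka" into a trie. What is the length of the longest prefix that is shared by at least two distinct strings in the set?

Look for the deepest trie node that still has at least two words in its subtree.
e.g. "rovenka" and "rovitor" share the prefix "rov" of length 3; no pair shares a longer one.
Longest shared-prefix length: 3

3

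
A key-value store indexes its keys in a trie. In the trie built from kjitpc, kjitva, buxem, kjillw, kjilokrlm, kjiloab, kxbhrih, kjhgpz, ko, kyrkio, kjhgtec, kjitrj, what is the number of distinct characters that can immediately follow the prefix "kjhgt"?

Follow the path "kjhgt" to its node, then look at its outgoing edges.
Characters that immediately follow "kjhgt" among the stored strings: {e}.
That node has 1 child edge.

1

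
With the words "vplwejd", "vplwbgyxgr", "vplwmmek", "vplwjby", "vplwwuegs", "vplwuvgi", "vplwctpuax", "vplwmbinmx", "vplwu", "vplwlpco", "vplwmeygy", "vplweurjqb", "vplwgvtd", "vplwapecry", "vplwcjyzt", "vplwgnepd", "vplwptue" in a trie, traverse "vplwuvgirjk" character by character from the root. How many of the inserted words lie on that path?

Check each prefix of "vplwuvgirjk" against the stored set — each match is an end-marker on the path.
Prefixes of the query that are stored words: "vplwu", "vplwuvgi"
Count: 2

2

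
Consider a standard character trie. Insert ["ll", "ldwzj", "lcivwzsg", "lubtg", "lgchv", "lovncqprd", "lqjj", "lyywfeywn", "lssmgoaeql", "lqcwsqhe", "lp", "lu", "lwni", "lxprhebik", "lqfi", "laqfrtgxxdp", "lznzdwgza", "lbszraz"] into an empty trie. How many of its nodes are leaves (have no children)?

17

A leaf is a node with no children — equivalently, the end of a word that is not a proper prefix of any other stored word.
Those words: "laqfrtgxxdp", "lbszraz", "lcivwzsg", "ldwzj", "lgchv", "ll", "lovncqprd", "lp", "lqcwsqhe", "lqfi", "lqjj", "lssmgoaeql", "lubtg", "lwni", "lxprhebik", "lyywfeywn", "lznzdwgza"
Leaf count: 17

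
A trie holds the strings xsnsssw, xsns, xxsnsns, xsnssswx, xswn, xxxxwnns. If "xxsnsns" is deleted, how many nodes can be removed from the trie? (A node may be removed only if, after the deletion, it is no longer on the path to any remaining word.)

5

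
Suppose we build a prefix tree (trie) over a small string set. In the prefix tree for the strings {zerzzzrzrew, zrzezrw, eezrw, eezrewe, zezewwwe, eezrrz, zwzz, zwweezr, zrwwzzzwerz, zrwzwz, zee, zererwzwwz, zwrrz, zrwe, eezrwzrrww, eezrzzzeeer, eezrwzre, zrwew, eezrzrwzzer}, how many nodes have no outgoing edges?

17

A leaf is a node with no children — equivalently, the end of a word that is not a proper prefix of any other stored word.
Those words: "eezrewe", "eezrrz", "eezrwzre", "eezrwzrrww", "eezrzrwzzer", "eezrzzzeeer", "zee", "zererwzwwz", "zerzzzrzrew", "zezewwwe", "zrwew", "zrwwzzzwerz", "zrwzwz", "zrzezrw", "zwrrz", "zwweezr", "zwzz"
Leaf count: 17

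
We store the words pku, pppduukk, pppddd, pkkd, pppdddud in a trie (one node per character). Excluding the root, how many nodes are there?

16

Trace insertions, counting only characters that open a new branch:
  "pku" → 3 new (p, k, u)
  "pppduukk" → prefix "p" already present; 7 new (p, p, d, u, u, k, k)
  "pppddd" → prefix "pppd" already present; 2 new (d, d)
  "pkkd" → prefix "pk" already present; 2 new (k, d)
  "pppdddud" → prefix "pppddd" already present; 2 new (u, d)
Total nodes = 3 + 7 + 2 + 2 + 2 = 16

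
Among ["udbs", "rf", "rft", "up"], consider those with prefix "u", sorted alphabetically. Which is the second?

up

DFS of the "u" subtree visits, in order: "udbs", "up"
Position 2: up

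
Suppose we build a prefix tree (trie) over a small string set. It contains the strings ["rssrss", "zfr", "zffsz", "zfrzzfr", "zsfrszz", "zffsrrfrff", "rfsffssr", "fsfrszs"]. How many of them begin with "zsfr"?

Walk to "zsfr"; the words in its subtree are exactly those with that prefix.
Matches: "zsfrszz"
Count: 1

1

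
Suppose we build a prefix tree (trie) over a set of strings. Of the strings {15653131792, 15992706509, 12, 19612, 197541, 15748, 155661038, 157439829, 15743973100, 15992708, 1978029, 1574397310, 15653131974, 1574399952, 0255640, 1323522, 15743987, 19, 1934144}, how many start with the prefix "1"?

18

Traverse to the node for "1", then collect every word in that subtree.
Matches: "12", "1323522", "155661038", "15653131792", "15653131974", "1574397310", "15743973100", "157439829", "15743987", "1574399952", "15748", "15992706509", "15992708", "19", "1934144", "19612", "197541", "1978029"
Count: 18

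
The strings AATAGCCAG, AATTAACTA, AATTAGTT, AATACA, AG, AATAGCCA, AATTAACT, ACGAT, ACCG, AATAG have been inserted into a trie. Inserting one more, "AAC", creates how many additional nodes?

1

Walking "AAC" from the root, the first 2 characters ("AA") follow existing edges; "C" is the first miss.
So 3 − 2 = 1 new nodes.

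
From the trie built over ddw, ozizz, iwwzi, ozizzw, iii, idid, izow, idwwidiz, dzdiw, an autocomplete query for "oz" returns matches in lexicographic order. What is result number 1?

Filter for "oz…" and sort: "ozizz", "ozizzw"
The 1st is ozizz.

ozizz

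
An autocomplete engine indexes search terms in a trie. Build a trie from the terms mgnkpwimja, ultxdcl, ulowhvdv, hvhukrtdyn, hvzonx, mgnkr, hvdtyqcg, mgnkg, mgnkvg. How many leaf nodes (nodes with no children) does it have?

9

A leaf is a node with no children — equivalently, the end of a word that is not a proper prefix of any other stored word.
Those words: "hvdtyqcg", "hvhukrtdyn", "hvzonx", "mgnkg", "mgnkpwimja", "mgnkr", "mgnkvg", "ulowhvdv", "ultxdcl"
Leaf count: 9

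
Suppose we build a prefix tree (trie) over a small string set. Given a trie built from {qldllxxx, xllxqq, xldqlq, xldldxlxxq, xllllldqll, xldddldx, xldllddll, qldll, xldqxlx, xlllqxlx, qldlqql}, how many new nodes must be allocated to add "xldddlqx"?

2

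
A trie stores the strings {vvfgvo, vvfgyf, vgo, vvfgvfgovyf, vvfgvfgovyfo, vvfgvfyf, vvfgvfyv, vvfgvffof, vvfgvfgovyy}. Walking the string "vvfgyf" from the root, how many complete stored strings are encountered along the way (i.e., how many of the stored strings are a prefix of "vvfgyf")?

1

Traverse "vvfgyf" character by character; count nodes along the way that are marked as word ends.
Prefixes of the query that are stored words: "vvfgyf"
Count: 1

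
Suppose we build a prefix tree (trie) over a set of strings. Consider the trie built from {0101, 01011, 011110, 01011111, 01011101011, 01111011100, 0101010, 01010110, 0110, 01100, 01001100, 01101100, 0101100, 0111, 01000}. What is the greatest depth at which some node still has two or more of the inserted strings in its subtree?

Equivalently: take the maximum, over all pairs, of their longest common prefix length.
"0101010" and "01010110" agree on "010101" (6 characters) before diverging; nothing deeper is shared.
Longest shared-prefix length: 6

6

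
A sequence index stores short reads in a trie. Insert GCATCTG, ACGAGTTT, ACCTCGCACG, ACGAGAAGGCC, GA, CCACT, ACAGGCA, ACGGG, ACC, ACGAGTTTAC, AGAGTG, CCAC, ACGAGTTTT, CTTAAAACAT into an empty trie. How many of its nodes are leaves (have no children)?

11

Leaves are exactly the stored words that no other stored word extends.
Those words: "ACAGGCA", "ACCTCGCACG", "ACGAGAAGGCC", "ACGAGTTTAC", "ACGAGTTTT", "ACGGG", "AGAGTG", "CCACT", "CTTAAAACAT", "GA", "GCATCTG"
Leaf count: 11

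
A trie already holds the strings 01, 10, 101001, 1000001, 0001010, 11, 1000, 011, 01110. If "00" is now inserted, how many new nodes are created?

"00" is already a full path in the trie; only an end-marker is added.
No new nodes are needed: 0.

0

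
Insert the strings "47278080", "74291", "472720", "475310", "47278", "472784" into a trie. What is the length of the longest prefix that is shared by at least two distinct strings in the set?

5

Look for the deepest trie node that still has at least two words in its subtree.
e.g. "47278" and "47278080" share the prefix "47278" of length 5; no pair shares a longer one.
Longest shared-prefix length: 5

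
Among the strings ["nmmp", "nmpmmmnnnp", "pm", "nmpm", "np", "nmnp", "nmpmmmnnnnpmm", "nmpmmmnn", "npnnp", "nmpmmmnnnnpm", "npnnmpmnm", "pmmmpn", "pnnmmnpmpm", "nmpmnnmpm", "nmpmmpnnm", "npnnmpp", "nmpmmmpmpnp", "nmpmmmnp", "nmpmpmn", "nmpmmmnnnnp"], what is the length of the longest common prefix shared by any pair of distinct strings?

The deepest shared node is where two words last agree before diverging.
e.g. "nmpmmmnnnnpm" and "nmpmmmnnnnpmm" share the prefix "nmpmmmnnnnpm" of length 12; no pair shares a longer one.
Longest shared-prefix length: 12

12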